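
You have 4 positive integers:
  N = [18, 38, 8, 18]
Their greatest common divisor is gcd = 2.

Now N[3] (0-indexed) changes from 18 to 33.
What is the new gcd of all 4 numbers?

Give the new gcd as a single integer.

Numbers: [18, 38, 8, 18], gcd = 2
Change: index 3, 18 -> 33
gcd of the OTHER numbers (without index 3): gcd([18, 38, 8]) = 2
New gcd = gcd(g_others, new_val) = gcd(2, 33) = 1

Answer: 1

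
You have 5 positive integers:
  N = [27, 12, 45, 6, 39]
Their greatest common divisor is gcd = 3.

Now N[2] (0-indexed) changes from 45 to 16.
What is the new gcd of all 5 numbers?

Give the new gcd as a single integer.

Numbers: [27, 12, 45, 6, 39], gcd = 3
Change: index 2, 45 -> 16
gcd of the OTHER numbers (without index 2): gcd([27, 12, 6, 39]) = 3
New gcd = gcd(g_others, new_val) = gcd(3, 16) = 1

Answer: 1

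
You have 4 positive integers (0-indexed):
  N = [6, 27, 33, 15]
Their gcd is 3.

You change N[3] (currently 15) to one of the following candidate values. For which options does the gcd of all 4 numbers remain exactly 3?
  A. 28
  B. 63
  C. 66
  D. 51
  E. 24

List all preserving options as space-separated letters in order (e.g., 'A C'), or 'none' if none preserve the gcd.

Answer: B C D E

Derivation:
Old gcd = 3; gcd of others (without N[3]) = 3
New gcd for candidate v: gcd(3, v). Preserves old gcd iff gcd(3, v) = 3.
  Option A: v=28, gcd(3,28)=1 -> changes
  Option B: v=63, gcd(3,63)=3 -> preserves
  Option C: v=66, gcd(3,66)=3 -> preserves
  Option D: v=51, gcd(3,51)=3 -> preserves
  Option E: v=24, gcd(3,24)=3 -> preserves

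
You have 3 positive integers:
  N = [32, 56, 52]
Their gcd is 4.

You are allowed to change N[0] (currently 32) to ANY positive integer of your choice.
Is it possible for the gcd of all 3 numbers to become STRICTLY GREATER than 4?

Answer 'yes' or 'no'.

Answer: no

Derivation:
Current gcd = 4
gcd of all OTHER numbers (without N[0]=32): gcd([56, 52]) = 4
The new gcd after any change is gcd(4, new_value).
This can be at most 4.
Since 4 = old gcd 4, the gcd can only stay the same or decrease.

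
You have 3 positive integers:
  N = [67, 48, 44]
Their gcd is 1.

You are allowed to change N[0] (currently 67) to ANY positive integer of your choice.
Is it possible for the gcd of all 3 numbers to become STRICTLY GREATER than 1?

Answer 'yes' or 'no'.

Answer: yes

Derivation:
Current gcd = 1
gcd of all OTHER numbers (without N[0]=67): gcd([48, 44]) = 4
The new gcd after any change is gcd(4, new_value).
This can be at most 4.
Since 4 > old gcd 1, the gcd CAN increase (e.g., set N[0] = 4).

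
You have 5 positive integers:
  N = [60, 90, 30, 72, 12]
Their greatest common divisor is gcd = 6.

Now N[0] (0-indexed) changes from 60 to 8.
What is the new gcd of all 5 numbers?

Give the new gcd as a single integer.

Answer: 2

Derivation:
Numbers: [60, 90, 30, 72, 12], gcd = 6
Change: index 0, 60 -> 8
gcd of the OTHER numbers (without index 0): gcd([90, 30, 72, 12]) = 6
New gcd = gcd(g_others, new_val) = gcd(6, 8) = 2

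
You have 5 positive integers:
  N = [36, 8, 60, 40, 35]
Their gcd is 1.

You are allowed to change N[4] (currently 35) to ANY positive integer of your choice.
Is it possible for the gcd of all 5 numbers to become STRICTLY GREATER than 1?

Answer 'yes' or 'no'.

Answer: yes

Derivation:
Current gcd = 1
gcd of all OTHER numbers (without N[4]=35): gcd([36, 8, 60, 40]) = 4
The new gcd after any change is gcd(4, new_value).
This can be at most 4.
Since 4 > old gcd 1, the gcd CAN increase (e.g., set N[4] = 4).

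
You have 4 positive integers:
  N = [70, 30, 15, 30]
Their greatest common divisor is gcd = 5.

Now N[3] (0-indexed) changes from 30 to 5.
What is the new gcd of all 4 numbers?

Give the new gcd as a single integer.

Answer: 5

Derivation:
Numbers: [70, 30, 15, 30], gcd = 5
Change: index 3, 30 -> 5
gcd of the OTHER numbers (without index 3): gcd([70, 30, 15]) = 5
New gcd = gcd(g_others, new_val) = gcd(5, 5) = 5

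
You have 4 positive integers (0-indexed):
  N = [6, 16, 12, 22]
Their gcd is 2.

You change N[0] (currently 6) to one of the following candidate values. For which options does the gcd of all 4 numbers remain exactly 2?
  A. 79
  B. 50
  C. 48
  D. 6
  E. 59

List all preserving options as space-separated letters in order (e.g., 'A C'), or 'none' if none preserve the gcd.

Old gcd = 2; gcd of others (without N[0]) = 2
New gcd for candidate v: gcd(2, v). Preserves old gcd iff gcd(2, v) = 2.
  Option A: v=79, gcd(2,79)=1 -> changes
  Option B: v=50, gcd(2,50)=2 -> preserves
  Option C: v=48, gcd(2,48)=2 -> preserves
  Option D: v=6, gcd(2,6)=2 -> preserves
  Option E: v=59, gcd(2,59)=1 -> changes

Answer: B C D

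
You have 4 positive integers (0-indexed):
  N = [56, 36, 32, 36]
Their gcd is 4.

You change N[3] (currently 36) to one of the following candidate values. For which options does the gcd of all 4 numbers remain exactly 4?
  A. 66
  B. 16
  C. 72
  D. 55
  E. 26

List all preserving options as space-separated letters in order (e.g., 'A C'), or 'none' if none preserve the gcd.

Old gcd = 4; gcd of others (without N[3]) = 4
New gcd for candidate v: gcd(4, v). Preserves old gcd iff gcd(4, v) = 4.
  Option A: v=66, gcd(4,66)=2 -> changes
  Option B: v=16, gcd(4,16)=4 -> preserves
  Option C: v=72, gcd(4,72)=4 -> preserves
  Option D: v=55, gcd(4,55)=1 -> changes
  Option E: v=26, gcd(4,26)=2 -> changes

Answer: B C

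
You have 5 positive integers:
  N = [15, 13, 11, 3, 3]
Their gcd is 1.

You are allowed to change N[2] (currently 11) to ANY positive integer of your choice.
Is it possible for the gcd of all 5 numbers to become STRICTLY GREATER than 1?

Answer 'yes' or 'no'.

Current gcd = 1
gcd of all OTHER numbers (without N[2]=11): gcd([15, 13, 3, 3]) = 1
The new gcd after any change is gcd(1, new_value).
This can be at most 1.
Since 1 = old gcd 1, the gcd can only stay the same or decrease.

Answer: no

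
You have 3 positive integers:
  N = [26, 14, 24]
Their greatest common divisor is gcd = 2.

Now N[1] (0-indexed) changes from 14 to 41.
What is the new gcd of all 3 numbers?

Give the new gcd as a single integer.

Answer: 1

Derivation:
Numbers: [26, 14, 24], gcd = 2
Change: index 1, 14 -> 41
gcd of the OTHER numbers (without index 1): gcd([26, 24]) = 2
New gcd = gcd(g_others, new_val) = gcd(2, 41) = 1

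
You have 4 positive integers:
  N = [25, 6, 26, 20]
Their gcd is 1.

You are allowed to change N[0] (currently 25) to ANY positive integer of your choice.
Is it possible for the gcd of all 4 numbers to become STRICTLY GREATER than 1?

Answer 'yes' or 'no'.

Answer: yes

Derivation:
Current gcd = 1
gcd of all OTHER numbers (without N[0]=25): gcd([6, 26, 20]) = 2
The new gcd after any change is gcd(2, new_value).
This can be at most 2.
Since 2 > old gcd 1, the gcd CAN increase (e.g., set N[0] = 2).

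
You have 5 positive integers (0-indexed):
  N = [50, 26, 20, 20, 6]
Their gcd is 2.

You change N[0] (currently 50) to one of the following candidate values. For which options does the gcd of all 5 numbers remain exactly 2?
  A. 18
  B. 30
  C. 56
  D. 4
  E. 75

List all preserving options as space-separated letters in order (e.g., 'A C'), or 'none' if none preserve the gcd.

Answer: A B C D

Derivation:
Old gcd = 2; gcd of others (without N[0]) = 2
New gcd for candidate v: gcd(2, v). Preserves old gcd iff gcd(2, v) = 2.
  Option A: v=18, gcd(2,18)=2 -> preserves
  Option B: v=30, gcd(2,30)=2 -> preserves
  Option C: v=56, gcd(2,56)=2 -> preserves
  Option D: v=4, gcd(2,4)=2 -> preserves
  Option E: v=75, gcd(2,75)=1 -> changes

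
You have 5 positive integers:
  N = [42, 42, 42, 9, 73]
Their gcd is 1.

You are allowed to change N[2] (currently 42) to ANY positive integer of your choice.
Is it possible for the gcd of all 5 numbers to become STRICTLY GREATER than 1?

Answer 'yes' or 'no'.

Answer: no

Derivation:
Current gcd = 1
gcd of all OTHER numbers (without N[2]=42): gcd([42, 42, 9, 73]) = 1
The new gcd after any change is gcd(1, new_value).
This can be at most 1.
Since 1 = old gcd 1, the gcd can only stay the same or decrease.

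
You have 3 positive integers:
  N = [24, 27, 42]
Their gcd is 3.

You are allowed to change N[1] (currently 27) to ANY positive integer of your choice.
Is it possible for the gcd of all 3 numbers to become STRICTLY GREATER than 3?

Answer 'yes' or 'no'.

Answer: yes

Derivation:
Current gcd = 3
gcd of all OTHER numbers (without N[1]=27): gcd([24, 42]) = 6
The new gcd after any change is gcd(6, new_value).
This can be at most 6.
Since 6 > old gcd 3, the gcd CAN increase (e.g., set N[1] = 6).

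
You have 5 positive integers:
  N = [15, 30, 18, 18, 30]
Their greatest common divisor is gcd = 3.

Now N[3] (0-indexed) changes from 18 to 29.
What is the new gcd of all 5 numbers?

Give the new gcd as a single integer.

Answer: 1

Derivation:
Numbers: [15, 30, 18, 18, 30], gcd = 3
Change: index 3, 18 -> 29
gcd of the OTHER numbers (without index 3): gcd([15, 30, 18, 30]) = 3
New gcd = gcd(g_others, new_val) = gcd(3, 29) = 1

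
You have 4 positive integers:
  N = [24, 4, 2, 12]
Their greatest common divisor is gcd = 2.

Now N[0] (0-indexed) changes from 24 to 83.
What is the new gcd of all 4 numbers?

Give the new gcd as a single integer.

Numbers: [24, 4, 2, 12], gcd = 2
Change: index 0, 24 -> 83
gcd of the OTHER numbers (without index 0): gcd([4, 2, 12]) = 2
New gcd = gcd(g_others, new_val) = gcd(2, 83) = 1

Answer: 1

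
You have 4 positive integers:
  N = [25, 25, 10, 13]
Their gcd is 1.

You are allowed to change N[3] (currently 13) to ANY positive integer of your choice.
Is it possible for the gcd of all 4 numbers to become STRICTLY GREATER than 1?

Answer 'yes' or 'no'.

Answer: yes

Derivation:
Current gcd = 1
gcd of all OTHER numbers (without N[3]=13): gcd([25, 25, 10]) = 5
The new gcd after any change is gcd(5, new_value).
This can be at most 5.
Since 5 > old gcd 1, the gcd CAN increase (e.g., set N[3] = 5).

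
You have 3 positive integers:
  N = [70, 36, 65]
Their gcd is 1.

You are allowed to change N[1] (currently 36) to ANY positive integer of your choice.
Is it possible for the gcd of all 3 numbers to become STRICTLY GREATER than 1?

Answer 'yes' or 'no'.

Current gcd = 1
gcd of all OTHER numbers (without N[1]=36): gcd([70, 65]) = 5
The new gcd after any change is gcd(5, new_value).
This can be at most 5.
Since 5 > old gcd 1, the gcd CAN increase (e.g., set N[1] = 5).

Answer: yes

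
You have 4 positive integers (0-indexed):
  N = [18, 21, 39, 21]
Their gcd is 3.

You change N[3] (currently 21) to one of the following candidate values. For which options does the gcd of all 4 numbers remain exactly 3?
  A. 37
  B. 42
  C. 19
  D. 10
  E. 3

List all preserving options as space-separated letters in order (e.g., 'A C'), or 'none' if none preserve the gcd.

Answer: B E

Derivation:
Old gcd = 3; gcd of others (without N[3]) = 3
New gcd for candidate v: gcd(3, v). Preserves old gcd iff gcd(3, v) = 3.
  Option A: v=37, gcd(3,37)=1 -> changes
  Option B: v=42, gcd(3,42)=3 -> preserves
  Option C: v=19, gcd(3,19)=1 -> changes
  Option D: v=10, gcd(3,10)=1 -> changes
  Option E: v=3, gcd(3,3)=3 -> preserves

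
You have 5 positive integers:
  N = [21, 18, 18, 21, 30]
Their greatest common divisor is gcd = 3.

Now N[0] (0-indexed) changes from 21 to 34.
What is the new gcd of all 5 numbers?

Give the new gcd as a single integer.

Numbers: [21, 18, 18, 21, 30], gcd = 3
Change: index 0, 21 -> 34
gcd of the OTHER numbers (without index 0): gcd([18, 18, 21, 30]) = 3
New gcd = gcd(g_others, new_val) = gcd(3, 34) = 1

Answer: 1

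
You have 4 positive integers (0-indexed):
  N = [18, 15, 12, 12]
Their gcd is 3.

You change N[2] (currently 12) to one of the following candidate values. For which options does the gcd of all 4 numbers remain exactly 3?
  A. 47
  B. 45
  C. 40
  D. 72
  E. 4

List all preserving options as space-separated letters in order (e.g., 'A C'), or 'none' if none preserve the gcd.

Old gcd = 3; gcd of others (without N[2]) = 3
New gcd for candidate v: gcd(3, v). Preserves old gcd iff gcd(3, v) = 3.
  Option A: v=47, gcd(3,47)=1 -> changes
  Option B: v=45, gcd(3,45)=3 -> preserves
  Option C: v=40, gcd(3,40)=1 -> changes
  Option D: v=72, gcd(3,72)=3 -> preserves
  Option E: v=4, gcd(3,4)=1 -> changes

Answer: B D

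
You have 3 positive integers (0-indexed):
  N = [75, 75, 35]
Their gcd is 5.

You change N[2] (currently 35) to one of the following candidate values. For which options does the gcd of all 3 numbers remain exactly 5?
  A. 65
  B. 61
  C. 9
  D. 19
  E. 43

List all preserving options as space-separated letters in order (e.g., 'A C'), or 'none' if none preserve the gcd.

Old gcd = 5; gcd of others (without N[2]) = 75
New gcd for candidate v: gcd(75, v). Preserves old gcd iff gcd(75, v) = 5.
  Option A: v=65, gcd(75,65)=5 -> preserves
  Option B: v=61, gcd(75,61)=1 -> changes
  Option C: v=9, gcd(75,9)=3 -> changes
  Option D: v=19, gcd(75,19)=1 -> changes
  Option E: v=43, gcd(75,43)=1 -> changes

Answer: A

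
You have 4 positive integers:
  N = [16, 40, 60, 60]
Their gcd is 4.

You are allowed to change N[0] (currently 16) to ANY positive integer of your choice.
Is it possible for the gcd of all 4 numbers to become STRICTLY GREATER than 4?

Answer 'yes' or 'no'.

Current gcd = 4
gcd of all OTHER numbers (without N[0]=16): gcd([40, 60, 60]) = 20
The new gcd after any change is gcd(20, new_value).
This can be at most 20.
Since 20 > old gcd 4, the gcd CAN increase (e.g., set N[0] = 20).

Answer: yes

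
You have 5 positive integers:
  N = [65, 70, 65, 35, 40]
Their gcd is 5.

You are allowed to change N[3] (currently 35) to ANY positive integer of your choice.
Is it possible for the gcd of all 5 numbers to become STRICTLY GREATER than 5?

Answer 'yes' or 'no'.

Current gcd = 5
gcd of all OTHER numbers (without N[3]=35): gcd([65, 70, 65, 40]) = 5
The new gcd after any change is gcd(5, new_value).
This can be at most 5.
Since 5 = old gcd 5, the gcd can only stay the same or decrease.

Answer: no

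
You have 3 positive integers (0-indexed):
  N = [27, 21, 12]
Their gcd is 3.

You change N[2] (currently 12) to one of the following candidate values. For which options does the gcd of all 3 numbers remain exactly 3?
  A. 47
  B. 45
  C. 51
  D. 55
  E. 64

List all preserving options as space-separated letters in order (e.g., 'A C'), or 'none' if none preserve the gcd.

Answer: B C

Derivation:
Old gcd = 3; gcd of others (without N[2]) = 3
New gcd for candidate v: gcd(3, v). Preserves old gcd iff gcd(3, v) = 3.
  Option A: v=47, gcd(3,47)=1 -> changes
  Option B: v=45, gcd(3,45)=3 -> preserves
  Option C: v=51, gcd(3,51)=3 -> preserves
  Option D: v=55, gcd(3,55)=1 -> changes
  Option E: v=64, gcd(3,64)=1 -> changes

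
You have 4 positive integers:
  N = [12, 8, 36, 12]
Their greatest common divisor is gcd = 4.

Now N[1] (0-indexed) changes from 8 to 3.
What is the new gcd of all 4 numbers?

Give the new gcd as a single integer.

Answer: 3

Derivation:
Numbers: [12, 8, 36, 12], gcd = 4
Change: index 1, 8 -> 3
gcd of the OTHER numbers (without index 1): gcd([12, 36, 12]) = 12
New gcd = gcd(g_others, new_val) = gcd(12, 3) = 3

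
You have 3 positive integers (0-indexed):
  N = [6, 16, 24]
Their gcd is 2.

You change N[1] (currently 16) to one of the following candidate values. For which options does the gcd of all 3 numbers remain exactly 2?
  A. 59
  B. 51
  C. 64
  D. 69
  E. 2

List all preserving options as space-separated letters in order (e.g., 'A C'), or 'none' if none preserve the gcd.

Old gcd = 2; gcd of others (without N[1]) = 6
New gcd for candidate v: gcd(6, v). Preserves old gcd iff gcd(6, v) = 2.
  Option A: v=59, gcd(6,59)=1 -> changes
  Option B: v=51, gcd(6,51)=3 -> changes
  Option C: v=64, gcd(6,64)=2 -> preserves
  Option D: v=69, gcd(6,69)=3 -> changes
  Option E: v=2, gcd(6,2)=2 -> preserves

Answer: C E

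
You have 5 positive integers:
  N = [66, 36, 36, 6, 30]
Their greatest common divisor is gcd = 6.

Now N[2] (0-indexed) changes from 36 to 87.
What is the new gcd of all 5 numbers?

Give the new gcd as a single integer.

Numbers: [66, 36, 36, 6, 30], gcd = 6
Change: index 2, 36 -> 87
gcd of the OTHER numbers (without index 2): gcd([66, 36, 6, 30]) = 6
New gcd = gcd(g_others, new_val) = gcd(6, 87) = 3

Answer: 3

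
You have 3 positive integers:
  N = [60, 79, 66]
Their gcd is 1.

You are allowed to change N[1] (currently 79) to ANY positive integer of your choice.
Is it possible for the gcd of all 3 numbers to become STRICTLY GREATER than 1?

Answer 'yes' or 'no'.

Current gcd = 1
gcd of all OTHER numbers (without N[1]=79): gcd([60, 66]) = 6
The new gcd after any change is gcd(6, new_value).
This can be at most 6.
Since 6 > old gcd 1, the gcd CAN increase (e.g., set N[1] = 6).

Answer: yes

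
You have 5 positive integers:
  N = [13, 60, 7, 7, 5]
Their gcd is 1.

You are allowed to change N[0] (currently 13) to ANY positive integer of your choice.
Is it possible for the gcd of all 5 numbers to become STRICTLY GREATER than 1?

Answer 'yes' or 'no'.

Answer: no

Derivation:
Current gcd = 1
gcd of all OTHER numbers (without N[0]=13): gcd([60, 7, 7, 5]) = 1
The new gcd after any change is gcd(1, new_value).
This can be at most 1.
Since 1 = old gcd 1, the gcd can only stay the same or decrease.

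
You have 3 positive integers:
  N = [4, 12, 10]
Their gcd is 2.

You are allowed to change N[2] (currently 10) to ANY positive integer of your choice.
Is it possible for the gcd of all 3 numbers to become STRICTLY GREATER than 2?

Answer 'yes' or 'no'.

Answer: yes

Derivation:
Current gcd = 2
gcd of all OTHER numbers (without N[2]=10): gcd([4, 12]) = 4
The new gcd after any change is gcd(4, new_value).
This can be at most 4.
Since 4 > old gcd 2, the gcd CAN increase (e.g., set N[2] = 4).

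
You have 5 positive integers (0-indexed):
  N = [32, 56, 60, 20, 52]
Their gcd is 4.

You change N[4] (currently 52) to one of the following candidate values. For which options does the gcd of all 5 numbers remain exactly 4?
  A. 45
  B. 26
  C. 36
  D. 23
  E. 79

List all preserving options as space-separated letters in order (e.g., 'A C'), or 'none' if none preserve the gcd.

Old gcd = 4; gcd of others (without N[4]) = 4
New gcd for candidate v: gcd(4, v). Preserves old gcd iff gcd(4, v) = 4.
  Option A: v=45, gcd(4,45)=1 -> changes
  Option B: v=26, gcd(4,26)=2 -> changes
  Option C: v=36, gcd(4,36)=4 -> preserves
  Option D: v=23, gcd(4,23)=1 -> changes
  Option E: v=79, gcd(4,79)=1 -> changes

Answer: C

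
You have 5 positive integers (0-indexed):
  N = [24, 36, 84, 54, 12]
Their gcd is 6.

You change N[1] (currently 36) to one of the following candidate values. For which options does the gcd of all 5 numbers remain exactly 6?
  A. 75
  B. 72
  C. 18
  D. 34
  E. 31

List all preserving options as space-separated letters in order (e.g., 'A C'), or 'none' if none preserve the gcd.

Old gcd = 6; gcd of others (without N[1]) = 6
New gcd for candidate v: gcd(6, v). Preserves old gcd iff gcd(6, v) = 6.
  Option A: v=75, gcd(6,75)=3 -> changes
  Option B: v=72, gcd(6,72)=6 -> preserves
  Option C: v=18, gcd(6,18)=6 -> preserves
  Option D: v=34, gcd(6,34)=2 -> changes
  Option E: v=31, gcd(6,31)=1 -> changes

Answer: B C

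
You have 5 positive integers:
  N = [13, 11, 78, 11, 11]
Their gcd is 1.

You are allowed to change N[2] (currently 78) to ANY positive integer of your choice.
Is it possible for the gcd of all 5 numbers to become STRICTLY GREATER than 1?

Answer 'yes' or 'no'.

Current gcd = 1
gcd of all OTHER numbers (without N[2]=78): gcd([13, 11, 11, 11]) = 1
The new gcd after any change is gcd(1, new_value).
This can be at most 1.
Since 1 = old gcd 1, the gcd can only stay the same or decrease.

Answer: no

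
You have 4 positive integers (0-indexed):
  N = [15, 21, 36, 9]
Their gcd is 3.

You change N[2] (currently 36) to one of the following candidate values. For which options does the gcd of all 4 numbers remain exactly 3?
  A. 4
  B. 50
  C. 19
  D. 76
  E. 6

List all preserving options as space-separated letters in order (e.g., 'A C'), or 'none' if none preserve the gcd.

Answer: E

Derivation:
Old gcd = 3; gcd of others (without N[2]) = 3
New gcd for candidate v: gcd(3, v). Preserves old gcd iff gcd(3, v) = 3.
  Option A: v=4, gcd(3,4)=1 -> changes
  Option B: v=50, gcd(3,50)=1 -> changes
  Option C: v=19, gcd(3,19)=1 -> changes
  Option D: v=76, gcd(3,76)=1 -> changes
  Option E: v=6, gcd(3,6)=3 -> preserves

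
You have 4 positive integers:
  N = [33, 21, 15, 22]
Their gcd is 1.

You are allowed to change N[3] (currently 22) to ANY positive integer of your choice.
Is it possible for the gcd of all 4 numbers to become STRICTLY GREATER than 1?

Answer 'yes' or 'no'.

Answer: yes

Derivation:
Current gcd = 1
gcd of all OTHER numbers (without N[3]=22): gcd([33, 21, 15]) = 3
The new gcd after any change is gcd(3, new_value).
This can be at most 3.
Since 3 > old gcd 1, the gcd CAN increase (e.g., set N[3] = 3).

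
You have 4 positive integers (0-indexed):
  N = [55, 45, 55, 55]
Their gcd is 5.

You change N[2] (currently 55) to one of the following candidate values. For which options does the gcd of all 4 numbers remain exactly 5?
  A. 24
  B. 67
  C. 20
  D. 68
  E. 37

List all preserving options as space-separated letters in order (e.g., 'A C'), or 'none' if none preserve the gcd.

Answer: C

Derivation:
Old gcd = 5; gcd of others (without N[2]) = 5
New gcd for candidate v: gcd(5, v). Preserves old gcd iff gcd(5, v) = 5.
  Option A: v=24, gcd(5,24)=1 -> changes
  Option B: v=67, gcd(5,67)=1 -> changes
  Option C: v=20, gcd(5,20)=5 -> preserves
  Option D: v=68, gcd(5,68)=1 -> changes
  Option E: v=37, gcd(5,37)=1 -> changes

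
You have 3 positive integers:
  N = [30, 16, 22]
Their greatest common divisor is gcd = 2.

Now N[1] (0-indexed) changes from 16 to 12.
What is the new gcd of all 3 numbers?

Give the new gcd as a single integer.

Answer: 2

Derivation:
Numbers: [30, 16, 22], gcd = 2
Change: index 1, 16 -> 12
gcd of the OTHER numbers (without index 1): gcd([30, 22]) = 2
New gcd = gcd(g_others, new_val) = gcd(2, 12) = 2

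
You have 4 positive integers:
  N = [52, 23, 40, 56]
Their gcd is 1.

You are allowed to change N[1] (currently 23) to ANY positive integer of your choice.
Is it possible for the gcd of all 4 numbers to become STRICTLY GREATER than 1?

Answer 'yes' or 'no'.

Current gcd = 1
gcd of all OTHER numbers (without N[1]=23): gcd([52, 40, 56]) = 4
The new gcd after any change is gcd(4, new_value).
This can be at most 4.
Since 4 > old gcd 1, the gcd CAN increase (e.g., set N[1] = 4).

Answer: yes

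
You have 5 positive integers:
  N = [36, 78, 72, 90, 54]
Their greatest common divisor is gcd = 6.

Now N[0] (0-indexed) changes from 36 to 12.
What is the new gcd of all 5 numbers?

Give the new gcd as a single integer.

Answer: 6

Derivation:
Numbers: [36, 78, 72, 90, 54], gcd = 6
Change: index 0, 36 -> 12
gcd of the OTHER numbers (without index 0): gcd([78, 72, 90, 54]) = 6
New gcd = gcd(g_others, new_val) = gcd(6, 12) = 6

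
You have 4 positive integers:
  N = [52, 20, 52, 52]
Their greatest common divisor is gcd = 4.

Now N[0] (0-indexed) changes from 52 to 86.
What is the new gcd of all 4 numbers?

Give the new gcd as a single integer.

Numbers: [52, 20, 52, 52], gcd = 4
Change: index 0, 52 -> 86
gcd of the OTHER numbers (without index 0): gcd([20, 52, 52]) = 4
New gcd = gcd(g_others, new_val) = gcd(4, 86) = 2

Answer: 2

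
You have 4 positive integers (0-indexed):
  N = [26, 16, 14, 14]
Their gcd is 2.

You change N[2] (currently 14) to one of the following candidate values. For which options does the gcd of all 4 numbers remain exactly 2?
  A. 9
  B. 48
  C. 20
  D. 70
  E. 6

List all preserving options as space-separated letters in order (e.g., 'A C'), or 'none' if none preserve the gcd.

Old gcd = 2; gcd of others (without N[2]) = 2
New gcd for candidate v: gcd(2, v). Preserves old gcd iff gcd(2, v) = 2.
  Option A: v=9, gcd(2,9)=1 -> changes
  Option B: v=48, gcd(2,48)=2 -> preserves
  Option C: v=20, gcd(2,20)=2 -> preserves
  Option D: v=70, gcd(2,70)=2 -> preserves
  Option E: v=6, gcd(2,6)=2 -> preserves

Answer: B C D E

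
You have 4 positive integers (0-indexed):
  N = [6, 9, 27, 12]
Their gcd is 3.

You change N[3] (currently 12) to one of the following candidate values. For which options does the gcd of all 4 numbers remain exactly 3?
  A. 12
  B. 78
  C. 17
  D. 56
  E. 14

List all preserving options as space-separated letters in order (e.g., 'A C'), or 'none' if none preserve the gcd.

Answer: A B

Derivation:
Old gcd = 3; gcd of others (without N[3]) = 3
New gcd for candidate v: gcd(3, v). Preserves old gcd iff gcd(3, v) = 3.
  Option A: v=12, gcd(3,12)=3 -> preserves
  Option B: v=78, gcd(3,78)=3 -> preserves
  Option C: v=17, gcd(3,17)=1 -> changes
  Option D: v=56, gcd(3,56)=1 -> changes
  Option E: v=14, gcd(3,14)=1 -> changes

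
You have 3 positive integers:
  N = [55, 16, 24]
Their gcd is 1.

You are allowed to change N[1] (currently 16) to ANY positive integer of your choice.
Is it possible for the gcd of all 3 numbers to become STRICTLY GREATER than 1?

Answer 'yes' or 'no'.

Answer: no

Derivation:
Current gcd = 1
gcd of all OTHER numbers (without N[1]=16): gcd([55, 24]) = 1
The new gcd after any change is gcd(1, new_value).
This can be at most 1.
Since 1 = old gcd 1, the gcd can only stay the same or decrease.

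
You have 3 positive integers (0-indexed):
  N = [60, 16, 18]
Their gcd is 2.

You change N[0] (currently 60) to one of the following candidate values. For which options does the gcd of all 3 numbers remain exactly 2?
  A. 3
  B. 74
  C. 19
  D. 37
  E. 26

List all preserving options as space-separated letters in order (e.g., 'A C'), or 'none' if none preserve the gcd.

Answer: B E

Derivation:
Old gcd = 2; gcd of others (without N[0]) = 2
New gcd for candidate v: gcd(2, v). Preserves old gcd iff gcd(2, v) = 2.
  Option A: v=3, gcd(2,3)=1 -> changes
  Option B: v=74, gcd(2,74)=2 -> preserves
  Option C: v=19, gcd(2,19)=1 -> changes
  Option D: v=37, gcd(2,37)=1 -> changes
  Option E: v=26, gcd(2,26)=2 -> preserves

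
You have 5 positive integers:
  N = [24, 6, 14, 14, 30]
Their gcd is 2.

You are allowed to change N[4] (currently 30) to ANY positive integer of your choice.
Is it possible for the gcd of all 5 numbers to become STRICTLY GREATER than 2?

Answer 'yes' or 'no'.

Answer: no

Derivation:
Current gcd = 2
gcd of all OTHER numbers (without N[4]=30): gcd([24, 6, 14, 14]) = 2
The new gcd after any change is gcd(2, new_value).
This can be at most 2.
Since 2 = old gcd 2, the gcd can only stay the same or decrease.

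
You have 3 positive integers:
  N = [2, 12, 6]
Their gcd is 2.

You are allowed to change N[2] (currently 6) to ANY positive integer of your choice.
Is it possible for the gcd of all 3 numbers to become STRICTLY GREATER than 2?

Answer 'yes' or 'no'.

Current gcd = 2
gcd of all OTHER numbers (without N[2]=6): gcd([2, 12]) = 2
The new gcd after any change is gcd(2, new_value).
This can be at most 2.
Since 2 = old gcd 2, the gcd can only stay the same or decrease.

Answer: no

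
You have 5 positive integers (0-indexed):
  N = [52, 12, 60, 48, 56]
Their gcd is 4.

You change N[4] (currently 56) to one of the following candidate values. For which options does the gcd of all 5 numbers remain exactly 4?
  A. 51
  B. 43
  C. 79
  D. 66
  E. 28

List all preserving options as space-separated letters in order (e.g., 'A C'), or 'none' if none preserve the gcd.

Answer: E

Derivation:
Old gcd = 4; gcd of others (without N[4]) = 4
New gcd for candidate v: gcd(4, v). Preserves old gcd iff gcd(4, v) = 4.
  Option A: v=51, gcd(4,51)=1 -> changes
  Option B: v=43, gcd(4,43)=1 -> changes
  Option C: v=79, gcd(4,79)=1 -> changes
  Option D: v=66, gcd(4,66)=2 -> changes
  Option E: v=28, gcd(4,28)=4 -> preserves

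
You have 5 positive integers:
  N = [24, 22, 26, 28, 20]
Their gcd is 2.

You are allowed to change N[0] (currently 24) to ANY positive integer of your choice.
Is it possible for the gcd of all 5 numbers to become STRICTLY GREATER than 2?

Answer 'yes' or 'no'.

Current gcd = 2
gcd of all OTHER numbers (without N[0]=24): gcd([22, 26, 28, 20]) = 2
The new gcd after any change is gcd(2, new_value).
This can be at most 2.
Since 2 = old gcd 2, the gcd can only stay the same or decrease.

Answer: no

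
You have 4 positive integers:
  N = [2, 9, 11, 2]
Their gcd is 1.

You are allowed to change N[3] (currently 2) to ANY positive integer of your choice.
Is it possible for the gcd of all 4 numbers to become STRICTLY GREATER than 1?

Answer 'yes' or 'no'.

Answer: no

Derivation:
Current gcd = 1
gcd of all OTHER numbers (without N[3]=2): gcd([2, 9, 11]) = 1
The new gcd after any change is gcd(1, new_value).
This can be at most 1.
Since 1 = old gcd 1, the gcd can only stay the same or decrease.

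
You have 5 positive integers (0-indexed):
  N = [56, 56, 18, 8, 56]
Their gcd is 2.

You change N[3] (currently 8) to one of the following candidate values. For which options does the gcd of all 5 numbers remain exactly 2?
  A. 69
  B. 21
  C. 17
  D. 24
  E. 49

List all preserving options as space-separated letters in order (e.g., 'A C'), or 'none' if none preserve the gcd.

Old gcd = 2; gcd of others (without N[3]) = 2
New gcd for candidate v: gcd(2, v). Preserves old gcd iff gcd(2, v) = 2.
  Option A: v=69, gcd(2,69)=1 -> changes
  Option B: v=21, gcd(2,21)=1 -> changes
  Option C: v=17, gcd(2,17)=1 -> changes
  Option D: v=24, gcd(2,24)=2 -> preserves
  Option E: v=49, gcd(2,49)=1 -> changes

Answer: D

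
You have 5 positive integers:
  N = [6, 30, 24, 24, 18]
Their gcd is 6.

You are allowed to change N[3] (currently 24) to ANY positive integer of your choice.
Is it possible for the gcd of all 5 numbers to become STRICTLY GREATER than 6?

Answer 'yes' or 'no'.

Answer: no

Derivation:
Current gcd = 6
gcd of all OTHER numbers (without N[3]=24): gcd([6, 30, 24, 18]) = 6
The new gcd after any change is gcd(6, new_value).
This can be at most 6.
Since 6 = old gcd 6, the gcd can only stay the same or decrease.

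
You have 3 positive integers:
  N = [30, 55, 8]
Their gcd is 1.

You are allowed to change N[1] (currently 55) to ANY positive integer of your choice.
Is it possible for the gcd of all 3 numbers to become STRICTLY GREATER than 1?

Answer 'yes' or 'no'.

Current gcd = 1
gcd of all OTHER numbers (without N[1]=55): gcd([30, 8]) = 2
The new gcd after any change is gcd(2, new_value).
This can be at most 2.
Since 2 > old gcd 1, the gcd CAN increase (e.g., set N[1] = 2).

Answer: yes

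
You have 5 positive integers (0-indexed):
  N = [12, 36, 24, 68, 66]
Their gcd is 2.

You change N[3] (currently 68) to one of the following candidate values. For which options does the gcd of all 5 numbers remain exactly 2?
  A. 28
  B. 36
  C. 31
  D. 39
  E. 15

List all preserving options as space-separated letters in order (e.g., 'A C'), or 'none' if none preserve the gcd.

Answer: A

Derivation:
Old gcd = 2; gcd of others (without N[3]) = 6
New gcd for candidate v: gcd(6, v). Preserves old gcd iff gcd(6, v) = 2.
  Option A: v=28, gcd(6,28)=2 -> preserves
  Option B: v=36, gcd(6,36)=6 -> changes
  Option C: v=31, gcd(6,31)=1 -> changes
  Option D: v=39, gcd(6,39)=3 -> changes
  Option E: v=15, gcd(6,15)=3 -> changes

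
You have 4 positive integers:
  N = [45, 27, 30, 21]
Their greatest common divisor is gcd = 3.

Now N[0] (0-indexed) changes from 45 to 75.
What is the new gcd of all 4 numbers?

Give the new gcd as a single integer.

Answer: 3

Derivation:
Numbers: [45, 27, 30, 21], gcd = 3
Change: index 0, 45 -> 75
gcd of the OTHER numbers (without index 0): gcd([27, 30, 21]) = 3
New gcd = gcd(g_others, new_val) = gcd(3, 75) = 3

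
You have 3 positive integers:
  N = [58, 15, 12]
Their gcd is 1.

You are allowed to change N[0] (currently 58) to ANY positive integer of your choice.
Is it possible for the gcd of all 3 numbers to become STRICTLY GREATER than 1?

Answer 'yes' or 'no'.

Answer: yes

Derivation:
Current gcd = 1
gcd of all OTHER numbers (without N[0]=58): gcd([15, 12]) = 3
The new gcd after any change is gcd(3, new_value).
This can be at most 3.
Since 3 > old gcd 1, the gcd CAN increase (e.g., set N[0] = 3).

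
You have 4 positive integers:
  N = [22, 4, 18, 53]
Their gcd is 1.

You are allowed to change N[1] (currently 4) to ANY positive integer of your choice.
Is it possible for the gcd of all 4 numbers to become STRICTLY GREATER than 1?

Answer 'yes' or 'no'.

Answer: no

Derivation:
Current gcd = 1
gcd of all OTHER numbers (without N[1]=4): gcd([22, 18, 53]) = 1
The new gcd after any change is gcd(1, new_value).
This can be at most 1.
Since 1 = old gcd 1, the gcd can only stay the same or decrease.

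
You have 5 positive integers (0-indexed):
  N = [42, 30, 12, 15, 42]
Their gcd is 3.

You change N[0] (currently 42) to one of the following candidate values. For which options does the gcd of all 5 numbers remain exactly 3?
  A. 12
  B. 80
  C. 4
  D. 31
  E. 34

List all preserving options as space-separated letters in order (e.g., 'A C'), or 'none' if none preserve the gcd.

Old gcd = 3; gcd of others (without N[0]) = 3
New gcd for candidate v: gcd(3, v). Preserves old gcd iff gcd(3, v) = 3.
  Option A: v=12, gcd(3,12)=3 -> preserves
  Option B: v=80, gcd(3,80)=1 -> changes
  Option C: v=4, gcd(3,4)=1 -> changes
  Option D: v=31, gcd(3,31)=1 -> changes
  Option E: v=34, gcd(3,34)=1 -> changes

Answer: A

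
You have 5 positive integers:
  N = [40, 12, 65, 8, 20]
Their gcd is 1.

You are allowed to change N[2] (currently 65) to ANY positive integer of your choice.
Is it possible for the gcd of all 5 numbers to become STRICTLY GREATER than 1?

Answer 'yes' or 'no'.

Answer: yes

Derivation:
Current gcd = 1
gcd of all OTHER numbers (without N[2]=65): gcd([40, 12, 8, 20]) = 4
The new gcd after any change is gcd(4, new_value).
This can be at most 4.
Since 4 > old gcd 1, the gcd CAN increase (e.g., set N[2] = 4).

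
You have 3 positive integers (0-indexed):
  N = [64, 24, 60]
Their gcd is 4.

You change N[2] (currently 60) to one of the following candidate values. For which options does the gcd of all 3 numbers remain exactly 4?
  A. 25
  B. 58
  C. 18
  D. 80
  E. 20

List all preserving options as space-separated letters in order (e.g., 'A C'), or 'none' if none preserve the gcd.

Old gcd = 4; gcd of others (without N[2]) = 8
New gcd for candidate v: gcd(8, v). Preserves old gcd iff gcd(8, v) = 4.
  Option A: v=25, gcd(8,25)=1 -> changes
  Option B: v=58, gcd(8,58)=2 -> changes
  Option C: v=18, gcd(8,18)=2 -> changes
  Option D: v=80, gcd(8,80)=8 -> changes
  Option E: v=20, gcd(8,20)=4 -> preserves

Answer: E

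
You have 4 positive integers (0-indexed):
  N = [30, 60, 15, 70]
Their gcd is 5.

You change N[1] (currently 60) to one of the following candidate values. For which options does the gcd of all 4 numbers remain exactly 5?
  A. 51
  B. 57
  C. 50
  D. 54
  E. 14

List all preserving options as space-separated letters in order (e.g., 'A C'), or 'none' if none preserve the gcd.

Old gcd = 5; gcd of others (without N[1]) = 5
New gcd for candidate v: gcd(5, v). Preserves old gcd iff gcd(5, v) = 5.
  Option A: v=51, gcd(5,51)=1 -> changes
  Option B: v=57, gcd(5,57)=1 -> changes
  Option C: v=50, gcd(5,50)=5 -> preserves
  Option D: v=54, gcd(5,54)=1 -> changes
  Option E: v=14, gcd(5,14)=1 -> changes

Answer: C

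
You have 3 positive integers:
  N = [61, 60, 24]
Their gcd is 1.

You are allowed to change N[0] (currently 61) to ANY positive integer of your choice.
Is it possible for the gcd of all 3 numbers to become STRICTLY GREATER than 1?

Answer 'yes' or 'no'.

Answer: yes

Derivation:
Current gcd = 1
gcd of all OTHER numbers (without N[0]=61): gcd([60, 24]) = 12
The new gcd after any change is gcd(12, new_value).
This can be at most 12.
Since 12 > old gcd 1, the gcd CAN increase (e.g., set N[0] = 12).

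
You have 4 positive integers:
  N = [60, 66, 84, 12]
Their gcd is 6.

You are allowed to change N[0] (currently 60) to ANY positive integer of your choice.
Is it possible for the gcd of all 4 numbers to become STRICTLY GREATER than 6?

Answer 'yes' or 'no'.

Current gcd = 6
gcd of all OTHER numbers (without N[0]=60): gcd([66, 84, 12]) = 6
The new gcd after any change is gcd(6, new_value).
This can be at most 6.
Since 6 = old gcd 6, the gcd can only stay the same or decrease.

Answer: no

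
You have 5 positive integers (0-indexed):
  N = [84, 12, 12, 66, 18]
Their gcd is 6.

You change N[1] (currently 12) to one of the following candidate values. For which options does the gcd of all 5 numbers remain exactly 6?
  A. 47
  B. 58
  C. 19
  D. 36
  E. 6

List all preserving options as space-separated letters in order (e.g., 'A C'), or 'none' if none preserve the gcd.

Answer: D E

Derivation:
Old gcd = 6; gcd of others (without N[1]) = 6
New gcd for candidate v: gcd(6, v). Preserves old gcd iff gcd(6, v) = 6.
  Option A: v=47, gcd(6,47)=1 -> changes
  Option B: v=58, gcd(6,58)=2 -> changes
  Option C: v=19, gcd(6,19)=1 -> changes
  Option D: v=36, gcd(6,36)=6 -> preserves
  Option E: v=6, gcd(6,6)=6 -> preserves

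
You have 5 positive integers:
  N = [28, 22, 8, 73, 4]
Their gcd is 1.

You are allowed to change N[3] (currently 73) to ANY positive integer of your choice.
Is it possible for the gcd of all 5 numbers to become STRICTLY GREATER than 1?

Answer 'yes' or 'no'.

Current gcd = 1
gcd of all OTHER numbers (without N[3]=73): gcd([28, 22, 8, 4]) = 2
The new gcd after any change is gcd(2, new_value).
This can be at most 2.
Since 2 > old gcd 1, the gcd CAN increase (e.g., set N[3] = 2).

Answer: yes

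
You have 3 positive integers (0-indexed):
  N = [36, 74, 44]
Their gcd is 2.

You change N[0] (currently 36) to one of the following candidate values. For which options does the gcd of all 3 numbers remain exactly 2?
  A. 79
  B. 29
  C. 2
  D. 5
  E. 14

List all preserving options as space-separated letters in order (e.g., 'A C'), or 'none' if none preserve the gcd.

Answer: C E

Derivation:
Old gcd = 2; gcd of others (without N[0]) = 2
New gcd for candidate v: gcd(2, v). Preserves old gcd iff gcd(2, v) = 2.
  Option A: v=79, gcd(2,79)=1 -> changes
  Option B: v=29, gcd(2,29)=1 -> changes
  Option C: v=2, gcd(2,2)=2 -> preserves
  Option D: v=5, gcd(2,5)=1 -> changes
  Option E: v=14, gcd(2,14)=2 -> preserves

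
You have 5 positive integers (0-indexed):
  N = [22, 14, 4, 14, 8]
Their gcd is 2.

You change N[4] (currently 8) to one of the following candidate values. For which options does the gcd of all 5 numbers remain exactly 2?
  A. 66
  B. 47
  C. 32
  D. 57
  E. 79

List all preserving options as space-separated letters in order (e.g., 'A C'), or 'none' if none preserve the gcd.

Old gcd = 2; gcd of others (without N[4]) = 2
New gcd for candidate v: gcd(2, v). Preserves old gcd iff gcd(2, v) = 2.
  Option A: v=66, gcd(2,66)=2 -> preserves
  Option B: v=47, gcd(2,47)=1 -> changes
  Option C: v=32, gcd(2,32)=2 -> preserves
  Option D: v=57, gcd(2,57)=1 -> changes
  Option E: v=79, gcd(2,79)=1 -> changes

Answer: A C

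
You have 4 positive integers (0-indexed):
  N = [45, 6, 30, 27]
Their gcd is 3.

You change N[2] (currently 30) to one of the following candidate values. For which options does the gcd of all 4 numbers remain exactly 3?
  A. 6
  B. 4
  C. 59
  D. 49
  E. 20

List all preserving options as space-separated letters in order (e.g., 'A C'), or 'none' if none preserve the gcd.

Answer: A

Derivation:
Old gcd = 3; gcd of others (without N[2]) = 3
New gcd for candidate v: gcd(3, v). Preserves old gcd iff gcd(3, v) = 3.
  Option A: v=6, gcd(3,6)=3 -> preserves
  Option B: v=4, gcd(3,4)=1 -> changes
  Option C: v=59, gcd(3,59)=1 -> changes
  Option D: v=49, gcd(3,49)=1 -> changes
  Option E: v=20, gcd(3,20)=1 -> changes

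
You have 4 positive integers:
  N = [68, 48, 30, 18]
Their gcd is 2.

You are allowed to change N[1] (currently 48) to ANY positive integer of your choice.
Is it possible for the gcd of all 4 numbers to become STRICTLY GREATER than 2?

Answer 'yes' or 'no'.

Current gcd = 2
gcd of all OTHER numbers (without N[1]=48): gcd([68, 30, 18]) = 2
The new gcd after any change is gcd(2, new_value).
This can be at most 2.
Since 2 = old gcd 2, the gcd can only stay the same or decrease.

Answer: no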